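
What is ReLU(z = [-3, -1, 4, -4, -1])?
h = [0, 0, 4, 0, 0]

ReLU applied element-wise: max(0,-3)=0, max(0,-1)=0, max(0,4)=4, max(0,-4)=0, max(0,-1)=0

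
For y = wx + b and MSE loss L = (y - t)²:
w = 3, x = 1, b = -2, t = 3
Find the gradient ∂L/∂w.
∂L/∂w = -4

y = wx + b = (3)(1) + -2 = 1
∂L/∂y = 2(y - t) = 2(1 - 3) = -4
∂y/∂w = x = 1
∂L/∂w = ∂L/∂y · ∂y/∂w = -4 × 1 = -4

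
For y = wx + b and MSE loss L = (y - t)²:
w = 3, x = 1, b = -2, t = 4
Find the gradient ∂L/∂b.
∂L/∂b = -6

y = wx + b = (3)(1) + -2 = 1
∂L/∂y = 2(y - t) = 2(1 - 4) = -6
∂y/∂b = 1
∂L/∂b = ∂L/∂y · ∂y/∂b = -6 × 1 = -6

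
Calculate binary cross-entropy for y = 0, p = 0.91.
L = 2.408

L = -0·log(0.91) - 1·log(0.09) = -log(0.09) = 2.408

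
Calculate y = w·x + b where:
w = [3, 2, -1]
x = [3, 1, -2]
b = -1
y = 12

y = (3)(3) + (2)(1) + (-1)(-2) + -1 = 12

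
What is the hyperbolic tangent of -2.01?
-0.9647

tanh(-2.01) = (e^(-2.01) - e^(2.01))/(e^(-2.01) + e^(2.01)) = -0.9647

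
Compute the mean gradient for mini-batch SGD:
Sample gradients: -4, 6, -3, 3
Average gradient = 0.5

Average = (1/4)(-4 + 6 + -3 + 3) = 2/4 = 0.5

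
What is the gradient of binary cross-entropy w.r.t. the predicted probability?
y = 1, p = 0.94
∂L/∂p = -1.064

∂L/∂p = -y/p + (1-y)/(1-p) = -1/0.94 + 0 = -1.064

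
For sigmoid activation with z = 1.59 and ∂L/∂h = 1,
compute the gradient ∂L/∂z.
∂L/∂z = 0.1407

σ(1.59) = 0.8306
σ'(1.59) = σ(1.59)(1 - σ(1.59)) = 0.8306 × 0.1694 = 0.1407
∂L/∂z = ∂L/∂h · σ'(z) = 1 × 0.1407 = 0.1407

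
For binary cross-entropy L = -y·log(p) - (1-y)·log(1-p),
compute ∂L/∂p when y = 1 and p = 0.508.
∂L/∂p = -1.969

∂L/∂p = -y/p + (1-y)/(1-p) = -1/0.508 + 0 = -1.969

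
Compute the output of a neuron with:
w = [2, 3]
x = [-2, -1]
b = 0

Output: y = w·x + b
y = -7

y = (2)(-2) + (3)(-1) + 0 = -7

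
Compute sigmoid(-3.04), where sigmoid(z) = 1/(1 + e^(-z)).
0.04565

sigmoid(-3.04) = 1/(1 + e^(3.04)) = 1/(1 + 20.91) = 0.04565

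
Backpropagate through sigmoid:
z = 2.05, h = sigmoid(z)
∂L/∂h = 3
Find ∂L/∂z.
∂L/∂z = 0.3031

σ(2.05) = 0.8859
σ'(2.05) = σ(2.05)(1 - σ(2.05)) = 0.8859 × 0.1141 = 0.101
∂L/∂z = ∂L/∂h · σ'(z) = 3 × 0.101 = 0.3031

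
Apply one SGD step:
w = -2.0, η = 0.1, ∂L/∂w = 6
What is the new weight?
w_new = -2.6

w_new = w - η·∂L/∂w = -2.0 - 0.1×(6) = -2.0 - (0.6) = -2.6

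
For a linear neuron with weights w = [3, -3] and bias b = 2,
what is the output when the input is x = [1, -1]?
y = 8

y = (3)(1) + (-3)(-1) + 2 = 8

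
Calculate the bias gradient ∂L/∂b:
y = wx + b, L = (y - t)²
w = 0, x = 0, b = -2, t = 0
∂L/∂b = -4

y = wx + b = (0)(0) + -2 = -2
∂L/∂y = 2(y - t) = 2(-2 - 0) = -4
∂y/∂b = 1
∂L/∂b = ∂L/∂y · ∂y/∂b = -4 × 1 = -4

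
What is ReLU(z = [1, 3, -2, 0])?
h = [1, 3, 0, 0]

ReLU applied element-wise: max(0,1)=1, max(0,3)=3, max(0,-2)=0, max(0,0)=0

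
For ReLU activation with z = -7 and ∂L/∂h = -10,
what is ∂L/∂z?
∂L/∂z = 0

h = ReLU(-7) = 0
Since z < 0: ∂h/∂z = 0
∂L/∂z = ∂L/∂h · ∂h/∂z = -10 × 0 = 0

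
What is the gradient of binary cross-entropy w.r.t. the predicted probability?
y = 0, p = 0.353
∂L/∂p = 1.546

∂L/∂p = -y/p + (1-y)/(1-p) = 0 + 1/0.647 = 1.546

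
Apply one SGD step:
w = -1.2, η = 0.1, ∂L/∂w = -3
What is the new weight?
w_new = -0.9

w_new = w - η·∂L/∂w = -1.2 - 0.1×(-3) = -1.2 - (-0.3) = -0.9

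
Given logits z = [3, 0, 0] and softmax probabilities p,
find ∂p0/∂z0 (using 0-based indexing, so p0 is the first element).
∂p0/∂z0 = 0.08236

p = softmax(z) = [0.9094, 0.04528, 0.04528]
p0 = 0.9094

∂p0/∂z0 = p0(1 - p0) = 0.9094 × (1 - 0.9094) = 0.08236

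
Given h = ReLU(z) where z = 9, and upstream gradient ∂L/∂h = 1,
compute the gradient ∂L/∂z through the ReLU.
∂L/∂z = 1

h = ReLU(9) = 9
Since z > 0: ∂h/∂z = 1
∂L/∂z = ∂L/∂h · ∂h/∂z = 1 × 1 = 1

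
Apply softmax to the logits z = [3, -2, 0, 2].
p = [0.702, 0.0047, 0.035, 0.2583]

exp(z) = [20.09, 0.1353, 1, 7.389]
Sum = 28.61
p = [0.702, 0.0047, 0.035, 0.2583]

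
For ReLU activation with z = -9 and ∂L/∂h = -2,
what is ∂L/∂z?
∂L/∂z = 0

h = ReLU(-9) = 0
Since z < 0: ∂h/∂z = 0
∂L/∂z = ∂L/∂h · ∂h/∂z = -2 × 0 = 0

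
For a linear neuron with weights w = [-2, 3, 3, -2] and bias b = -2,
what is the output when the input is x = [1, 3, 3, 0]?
y = 14

y = (-2)(1) + (3)(3) + (3)(3) + (-2)(0) + -2 = 14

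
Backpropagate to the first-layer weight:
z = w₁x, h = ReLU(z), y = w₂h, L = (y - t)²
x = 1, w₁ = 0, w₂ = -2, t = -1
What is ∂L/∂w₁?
∂L/∂w₁ = 0

Forward pass:
z = w₁x = 0×1 = 0
h = ReLU(0) = 0
y = w₂h = -2×0 = 0

Backward pass:
∂L/∂y = 2(y - t) = 2(0 - -1) = 2
∂y/∂h = w₂ = -2
∂h/∂z = 0 (ReLU derivative)
∂z/∂w₁ = x = 1

∂L/∂w₁ = 2 × -2 × 0 × 1 = 0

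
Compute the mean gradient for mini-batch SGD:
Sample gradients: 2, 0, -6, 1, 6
Average gradient = 0.6

Average = (1/5)(2 + 0 + -6 + 1 + 6) = 3/5 = 0.6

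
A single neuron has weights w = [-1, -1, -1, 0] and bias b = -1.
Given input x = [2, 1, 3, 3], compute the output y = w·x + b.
y = -7

y = (-1)(2) + (-1)(1) + (-1)(3) + (0)(3) + -1 = -7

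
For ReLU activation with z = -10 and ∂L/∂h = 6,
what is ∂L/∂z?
∂L/∂z = 0

h = ReLU(-10) = 0
Since z < 0: ∂h/∂z = 0
∂L/∂z = ∂L/∂h · ∂h/∂z = 6 × 0 = 0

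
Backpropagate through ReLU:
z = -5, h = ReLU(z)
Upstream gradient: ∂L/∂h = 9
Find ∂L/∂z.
∂L/∂z = 0

h = ReLU(-5) = 0
Since z < 0: ∂h/∂z = 0
∂L/∂z = ∂L/∂h · ∂h/∂z = 9 × 0 = 0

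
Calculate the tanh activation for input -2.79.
-0.9925

tanh(-2.79) = (e^(-2.79) - e^(2.79))/(e^(-2.79) + e^(2.79)) = -0.9925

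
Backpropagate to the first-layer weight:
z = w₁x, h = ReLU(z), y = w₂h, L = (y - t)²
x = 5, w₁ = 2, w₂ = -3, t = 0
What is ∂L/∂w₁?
∂L/∂w₁ = 900

Forward pass:
z = w₁x = 2×5 = 10
h = ReLU(10) = 10
y = w₂h = -3×10 = -30

Backward pass:
∂L/∂y = 2(y - t) = 2(-30 - 0) = -60
∂y/∂h = w₂ = -3
∂h/∂z = 1 (ReLU derivative)
∂z/∂w₁ = x = 5

∂L/∂w₁ = -60 × -3 × 1 × 5 = 900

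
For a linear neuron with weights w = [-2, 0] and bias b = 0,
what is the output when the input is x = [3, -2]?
y = -6

y = (-2)(3) + (0)(-2) + 0 = -6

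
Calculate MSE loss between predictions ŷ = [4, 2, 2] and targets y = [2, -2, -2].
MSE = 12

MSE = (1/3)((4-2)² + (2--2)² + (2--2)²) = (1/3)(4 + 16 + 16) = 12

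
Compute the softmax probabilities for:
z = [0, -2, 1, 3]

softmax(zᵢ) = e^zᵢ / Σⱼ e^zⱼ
p = [0.0418, 0.0057, 0.1135, 0.839]

exp(z) = [1, 0.1353, 2.718, 20.09]
Sum = 23.94
p = [0.0418, 0.0057, 0.1135, 0.839]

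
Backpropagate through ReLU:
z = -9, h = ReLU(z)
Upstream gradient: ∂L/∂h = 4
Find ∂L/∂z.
∂L/∂z = 0

h = ReLU(-9) = 0
Since z < 0: ∂h/∂z = 0
∂L/∂z = ∂L/∂h · ∂h/∂z = 4 × 0 = 0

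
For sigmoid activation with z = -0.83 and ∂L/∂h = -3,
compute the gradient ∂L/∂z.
∂L/∂z = -0.6343

σ(-0.83) = 0.3036
σ'(-0.83) = σ(-0.83)(1 - σ(-0.83)) = 0.3036 × 0.6964 = 0.2114
∂L/∂z = ∂L/∂h · σ'(z) = -3 × 0.2114 = -0.6343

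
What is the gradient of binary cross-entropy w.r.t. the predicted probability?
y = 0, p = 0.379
∂L/∂p = 1.61

∂L/∂p = -y/p + (1-y)/(1-p) = 0 + 1/0.621 = 1.61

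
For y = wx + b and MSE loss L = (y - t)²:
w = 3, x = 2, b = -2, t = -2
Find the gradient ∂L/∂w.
∂L/∂w = 24

y = wx + b = (3)(2) + -2 = 4
∂L/∂y = 2(y - t) = 2(4 - -2) = 12
∂y/∂w = x = 2
∂L/∂w = ∂L/∂y · ∂y/∂w = 12 × 2 = 24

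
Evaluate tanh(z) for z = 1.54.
0.9121

tanh(1.54) = (e^(1.54) - e^(-1.54))/(e^(1.54) + e^(-1.54)) = 0.9121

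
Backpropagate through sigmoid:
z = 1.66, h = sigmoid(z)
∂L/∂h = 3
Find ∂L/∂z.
∂L/∂z = 0.4027

σ(1.66) = 0.8402
σ'(1.66) = σ(1.66)(1 - σ(1.66)) = 0.8402 × 0.1598 = 0.1342
∂L/∂z = ∂L/∂h · σ'(z) = 3 × 0.1342 = 0.4027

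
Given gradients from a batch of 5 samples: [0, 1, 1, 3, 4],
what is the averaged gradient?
Average gradient = 1.8

Average = (1/5)(0 + 1 + 1 + 3 + 4) = 9/5 = 1.8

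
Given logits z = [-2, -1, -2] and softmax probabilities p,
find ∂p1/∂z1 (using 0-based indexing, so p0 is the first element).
∂p1/∂z1 = 0.2442

p = softmax(z) = [0.2119, 0.5761, 0.2119]
p1 = 0.5761

∂p1/∂z1 = p1(1 - p1) = 0.5761 × (1 - 0.5761) = 0.2442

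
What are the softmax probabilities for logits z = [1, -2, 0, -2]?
p = [0.6815, 0.0339, 0.2507, 0.0339]

exp(z) = [2.718, 0.1353, 1, 0.1353]
Sum = 3.989
p = [0.6815, 0.0339, 0.2507, 0.0339]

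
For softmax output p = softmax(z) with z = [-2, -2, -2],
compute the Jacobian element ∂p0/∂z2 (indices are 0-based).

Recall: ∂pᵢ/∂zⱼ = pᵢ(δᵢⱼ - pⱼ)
∂p0/∂z2 = -0.1111

p = softmax(z) = [0.3333, 0.3333, 0.3333]
p0 = 0.3333, p2 = 0.3333

∂p0/∂z2 = -p0 × p2 = -0.3333 × 0.3333 = -0.1111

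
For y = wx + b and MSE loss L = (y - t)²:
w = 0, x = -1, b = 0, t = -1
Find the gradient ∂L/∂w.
∂L/∂w = -2

y = wx + b = (0)(-1) + 0 = 0
∂L/∂y = 2(y - t) = 2(0 - -1) = 2
∂y/∂w = x = -1
∂L/∂w = ∂L/∂y · ∂y/∂w = 2 × -1 = -2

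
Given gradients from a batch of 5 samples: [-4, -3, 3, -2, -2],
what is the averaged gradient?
Average gradient = -1.6

Average = (1/5)(-4 + -3 + 3 + -2 + -2) = -8/5 = -1.6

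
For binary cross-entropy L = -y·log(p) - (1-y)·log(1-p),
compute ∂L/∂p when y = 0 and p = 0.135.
∂L/∂p = 1.156

∂L/∂p = -y/p + (1-y)/(1-p) = 0 + 1/0.865 = 1.156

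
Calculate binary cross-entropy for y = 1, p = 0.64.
L = 0.4463

L = -1·log(0.64) - 0·log(0.36) = -log(0.64) = 0.4463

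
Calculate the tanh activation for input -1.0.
-0.7616

tanh(-1.0) = (e^(-1.0) - e^(1.0))/(e^(-1.0) + e^(1.0)) = -0.7616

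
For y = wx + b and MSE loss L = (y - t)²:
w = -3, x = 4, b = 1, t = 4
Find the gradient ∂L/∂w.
∂L/∂w = -120

y = wx + b = (-3)(4) + 1 = -11
∂L/∂y = 2(y - t) = 2(-11 - 4) = -30
∂y/∂w = x = 4
∂L/∂w = ∂L/∂y · ∂y/∂w = -30 × 4 = -120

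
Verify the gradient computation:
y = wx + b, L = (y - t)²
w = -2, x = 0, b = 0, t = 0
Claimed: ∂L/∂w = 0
Correct

y = (-2)(0) + 0 = 0
∂L/∂y = 2(y - t) = 2(0 - 0) = 0
∂y/∂w = x = 0
∂L/∂w = 0 × 0 = 0

Claimed value: 0
Correct: The correct gradient is 0.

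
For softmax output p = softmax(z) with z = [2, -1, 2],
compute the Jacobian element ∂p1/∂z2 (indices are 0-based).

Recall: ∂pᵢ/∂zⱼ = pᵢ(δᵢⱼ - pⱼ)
∂p1/∂z2 = -0.01185

p = softmax(z) = [0.4879, 0.02429, 0.4879]
p1 = 0.02429, p2 = 0.4879

∂p1/∂z2 = -p1 × p2 = -0.02429 × 0.4879 = -0.01185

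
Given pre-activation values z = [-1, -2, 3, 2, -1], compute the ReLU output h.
h = [0, 0, 3, 2, 0]

ReLU applied element-wise: max(0,-1)=0, max(0,-2)=0, max(0,3)=3, max(0,2)=2, max(0,-1)=0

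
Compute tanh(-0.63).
-0.5581

tanh(-0.63) = (e^(-0.63) - e^(0.63))/(e^(-0.63) + e^(0.63)) = -0.5581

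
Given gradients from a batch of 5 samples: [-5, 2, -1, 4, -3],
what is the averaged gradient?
Average gradient = -0.6

Average = (1/5)(-5 + 2 + -1 + 4 + -3) = -3/5 = -0.6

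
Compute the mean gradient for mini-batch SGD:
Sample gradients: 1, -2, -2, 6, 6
Average gradient = 1.8

Average = (1/5)(1 + -2 + -2 + 6 + 6) = 9/5 = 1.8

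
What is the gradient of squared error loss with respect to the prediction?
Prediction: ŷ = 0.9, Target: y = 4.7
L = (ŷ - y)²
∂L/∂ŷ = -7.6

∂L/∂ŷ = 2(ŷ - y) = 2(0.9 - 4.7) = 2(-3.8) = -7.6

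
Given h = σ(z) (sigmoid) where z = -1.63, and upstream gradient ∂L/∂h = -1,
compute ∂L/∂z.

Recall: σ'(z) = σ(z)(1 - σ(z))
∂L/∂z = -0.137

σ(-1.63) = 0.1638
σ'(-1.63) = σ(-1.63)(1 - σ(-1.63)) = 0.1638 × 0.8362 = 0.137
∂L/∂z = ∂L/∂h · σ'(z) = -1 × 0.137 = -0.137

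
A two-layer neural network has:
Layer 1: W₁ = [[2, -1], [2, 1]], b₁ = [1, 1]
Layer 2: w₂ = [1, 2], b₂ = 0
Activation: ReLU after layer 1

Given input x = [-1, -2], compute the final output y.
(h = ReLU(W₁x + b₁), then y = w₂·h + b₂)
y = 1

Layer 1 pre-activation: z₁ = [1, -3]
After ReLU: h = [1, 0]
Layer 2 output: y = 1×1 + 2×0 + 0 = 1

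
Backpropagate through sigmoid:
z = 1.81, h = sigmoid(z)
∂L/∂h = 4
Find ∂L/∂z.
∂L/∂z = 0.4834

σ(1.81) = 0.8594
σ'(1.81) = σ(1.81)(1 - σ(1.81)) = 0.8594 × 0.1406 = 0.1209
∂L/∂z = ∂L/∂h · σ'(z) = 4 × 0.1209 = 0.4834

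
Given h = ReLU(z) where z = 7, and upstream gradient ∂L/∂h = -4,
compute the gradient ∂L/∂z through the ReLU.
∂L/∂z = -4

h = ReLU(7) = 7
Since z > 0: ∂h/∂z = 1
∂L/∂z = ∂L/∂h · ∂h/∂z = -4 × 1 = -4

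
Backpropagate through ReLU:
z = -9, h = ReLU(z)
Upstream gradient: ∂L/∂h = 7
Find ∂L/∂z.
∂L/∂z = 0

h = ReLU(-9) = 0
Since z < 0: ∂h/∂z = 0
∂L/∂z = ∂L/∂h · ∂h/∂z = 7 × 0 = 0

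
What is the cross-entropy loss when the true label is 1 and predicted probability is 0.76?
L = 0.2744

L = -1·log(0.76) - 0·log(0.24) = -log(0.76) = 0.2744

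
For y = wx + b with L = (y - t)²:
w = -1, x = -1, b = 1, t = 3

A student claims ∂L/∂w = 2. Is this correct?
Correct

y = (-1)(-1) + 1 = 2
∂L/∂y = 2(y - t) = 2(2 - 3) = -2
∂y/∂w = x = -1
∂L/∂w = -2 × -1 = 2

Claimed value: 2
Correct: The correct gradient is 2.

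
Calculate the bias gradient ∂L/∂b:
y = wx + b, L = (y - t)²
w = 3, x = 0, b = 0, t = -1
∂L/∂b = 2

y = wx + b = (3)(0) + 0 = 0
∂L/∂y = 2(y - t) = 2(0 - -1) = 2
∂y/∂b = 1
∂L/∂b = ∂L/∂y · ∂y/∂b = 2 × 1 = 2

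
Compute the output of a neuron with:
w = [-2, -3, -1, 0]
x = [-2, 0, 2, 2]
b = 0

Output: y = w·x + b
y = 2

y = (-2)(-2) + (-3)(0) + (-1)(2) + (0)(2) + 0 = 2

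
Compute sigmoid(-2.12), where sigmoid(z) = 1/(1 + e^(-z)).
0.1072

sigmoid(-2.12) = 1/(1 + e^(2.12)) = 1/(1 + 8.331) = 0.1072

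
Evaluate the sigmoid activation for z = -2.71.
0.06239

sigmoid(-2.71) = 1/(1 + e^(2.71)) = 1/(1 + 15.03) = 0.06239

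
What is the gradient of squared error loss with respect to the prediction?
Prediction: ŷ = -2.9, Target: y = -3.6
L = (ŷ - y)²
∂L/∂ŷ = 1.4

∂L/∂ŷ = 2(ŷ - y) = 2(-2.9 - -3.6) = 2(0.7) = 1.4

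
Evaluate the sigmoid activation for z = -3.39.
0.03261

sigmoid(-3.39) = 1/(1 + e^(3.39)) = 1/(1 + 29.67) = 0.03261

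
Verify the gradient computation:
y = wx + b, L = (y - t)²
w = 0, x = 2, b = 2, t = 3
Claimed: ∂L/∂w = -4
Correct

y = (0)(2) + 2 = 2
∂L/∂y = 2(y - t) = 2(2 - 3) = -2
∂y/∂w = x = 2
∂L/∂w = -2 × 2 = -4

Claimed value: -4
Correct: The correct gradient is -4.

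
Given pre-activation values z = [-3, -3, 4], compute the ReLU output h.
h = [0, 0, 4]

ReLU applied element-wise: max(0,-3)=0, max(0,-3)=0, max(0,4)=4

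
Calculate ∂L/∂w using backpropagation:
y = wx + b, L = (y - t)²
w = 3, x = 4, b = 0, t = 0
∂L/∂w = 96

y = wx + b = (3)(4) + 0 = 12
∂L/∂y = 2(y - t) = 2(12 - 0) = 24
∂y/∂w = x = 4
∂L/∂w = ∂L/∂y · ∂y/∂w = 24 × 4 = 96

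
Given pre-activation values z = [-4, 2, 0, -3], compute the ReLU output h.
h = [0, 2, 0, 0]

ReLU applied element-wise: max(0,-4)=0, max(0,2)=2, max(0,0)=0, max(0,-3)=0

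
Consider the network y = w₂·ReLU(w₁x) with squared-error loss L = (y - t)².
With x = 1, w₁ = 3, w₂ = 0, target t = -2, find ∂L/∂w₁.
∂L/∂w₁ = 0

Forward pass:
z = w₁x = 3×1 = 3
h = ReLU(3) = 3
y = w₂h = 0×3 = 0

Backward pass:
∂L/∂y = 2(y - t) = 2(0 - -2) = 4
∂y/∂h = w₂ = 0
∂h/∂z = 1 (ReLU derivative)
∂z/∂w₁ = x = 1

∂L/∂w₁ = 4 × 0 × 1 × 1 = 0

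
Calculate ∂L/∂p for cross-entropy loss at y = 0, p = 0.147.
∂L/∂p = 1.172

∂L/∂p = -y/p + (1-y)/(1-p) = 0 + 1/0.853 = 1.172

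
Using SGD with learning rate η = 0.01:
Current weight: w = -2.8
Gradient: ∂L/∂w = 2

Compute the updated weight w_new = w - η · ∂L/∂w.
w_new = -2.82

w_new = w - η·∂L/∂w = -2.8 - 0.01×(2) = -2.8 - (0.02) = -2.82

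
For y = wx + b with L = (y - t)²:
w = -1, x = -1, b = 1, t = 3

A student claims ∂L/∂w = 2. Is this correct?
Correct

y = (-1)(-1) + 1 = 2
∂L/∂y = 2(y - t) = 2(2 - 3) = -2
∂y/∂w = x = -1
∂L/∂w = -2 × -1 = 2

Claimed value: 2
Correct: The correct gradient is 2.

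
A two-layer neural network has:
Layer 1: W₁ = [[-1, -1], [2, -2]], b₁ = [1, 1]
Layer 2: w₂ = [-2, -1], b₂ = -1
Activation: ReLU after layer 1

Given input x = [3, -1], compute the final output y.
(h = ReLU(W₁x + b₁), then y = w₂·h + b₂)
y = -10

Layer 1 pre-activation: z₁ = [-1, 9]
After ReLU: h = [0, 9]
Layer 2 output: y = -2×0 + -1×9 + -1 = -10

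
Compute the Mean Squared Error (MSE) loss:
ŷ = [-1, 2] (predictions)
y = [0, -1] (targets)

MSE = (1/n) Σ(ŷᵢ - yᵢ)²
MSE = 5

MSE = (1/2)((-1-0)² + (2--1)²) = (1/2)(1 + 9) = 5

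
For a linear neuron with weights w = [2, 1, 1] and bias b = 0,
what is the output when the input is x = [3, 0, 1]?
y = 7

y = (2)(3) + (1)(0) + (1)(1) + 0 = 7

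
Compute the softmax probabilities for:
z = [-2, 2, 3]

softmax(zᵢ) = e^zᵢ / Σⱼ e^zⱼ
p = [0.0049, 0.2676, 0.7275]

exp(z) = [0.1353, 7.389, 20.09]
Sum = 27.61
p = [0.0049, 0.2676, 0.7275]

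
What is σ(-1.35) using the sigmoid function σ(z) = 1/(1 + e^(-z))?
0.2059

sigmoid(-1.35) = 1/(1 + e^(1.35)) = 1/(1 + 3.857) = 0.2059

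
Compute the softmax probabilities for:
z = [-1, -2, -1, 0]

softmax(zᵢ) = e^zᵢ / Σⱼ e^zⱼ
p = [0.1966, 0.0723, 0.1966, 0.5344]

exp(z) = [0.3679, 0.1353, 0.3679, 1]
Sum = 1.871
p = [0.1966, 0.0723, 0.1966, 0.5344]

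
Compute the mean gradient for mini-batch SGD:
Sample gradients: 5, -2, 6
Average gradient = 3

Average = (1/3)(5 + -2 + 6) = 9/3 = 3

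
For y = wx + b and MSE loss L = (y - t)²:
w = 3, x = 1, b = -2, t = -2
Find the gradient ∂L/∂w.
∂L/∂w = 6

y = wx + b = (3)(1) + -2 = 1
∂L/∂y = 2(y - t) = 2(1 - -2) = 6
∂y/∂w = x = 1
∂L/∂w = ∂L/∂y · ∂y/∂w = 6 × 1 = 6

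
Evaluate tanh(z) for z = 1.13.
0.811

tanh(1.13) = (e^(1.13) - e^(-1.13))/(e^(1.13) + e^(-1.13)) = 0.811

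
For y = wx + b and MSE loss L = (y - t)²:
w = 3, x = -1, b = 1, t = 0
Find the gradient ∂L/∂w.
∂L/∂w = 4

y = wx + b = (3)(-1) + 1 = -2
∂L/∂y = 2(y - t) = 2(-2 - 0) = -4
∂y/∂w = x = -1
∂L/∂w = ∂L/∂y · ∂y/∂w = -4 × -1 = 4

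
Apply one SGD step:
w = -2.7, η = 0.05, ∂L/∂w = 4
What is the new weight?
w_new = -2.9

w_new = w - η·∂L/∂w = -2.7 - 0.05×(4) = -2.7 - (0.2) = -2.9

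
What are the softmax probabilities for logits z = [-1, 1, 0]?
p = [0.09, 0.6652, 0.2447]

exp(z) = [0.3679, 2.718, 1]
Sum = 4.086
p = [0.09, 0.6652, 0.2447]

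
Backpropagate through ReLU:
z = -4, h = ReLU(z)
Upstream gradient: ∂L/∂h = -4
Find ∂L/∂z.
∂L/∂z = 0

h = ReLU(-4) = 0
Since z < 0: ∂h/∂z = 0
∂L/∂z = ∂L/∂h · ∂h/∂z = -4 × 0 = 0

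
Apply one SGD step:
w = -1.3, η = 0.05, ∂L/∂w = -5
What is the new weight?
w_new = -1.05

w_new = w - η·∂L/∂w = -1.3 - 0.05×(-5) = -1.3 - (-0.25) = -1.05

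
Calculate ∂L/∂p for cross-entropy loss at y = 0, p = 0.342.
∂L/∂p = 1.52

∂L/∂p = -y/p + (1-y)/(1-p) = 0 + 1/0.658 = 1.52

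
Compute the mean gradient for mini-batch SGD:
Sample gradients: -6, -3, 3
Average gradient = -2

Average = (1/3)(-6 + -3 + 3) = -6/3 = -2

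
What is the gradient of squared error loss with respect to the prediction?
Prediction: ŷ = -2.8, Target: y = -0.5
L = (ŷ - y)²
∂L/∂ŷ = -4.6

∂L/∂ŷ = 2(ŷ - y) = 2(-2.8 - -0.5) = 2(-2.3) = -4.6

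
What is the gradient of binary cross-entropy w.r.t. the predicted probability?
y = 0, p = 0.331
∂L/∂p = 1.495

∂L/∂p = -y/p + (1-y)/(1-p) = 0 + 1/0.669 = 1.495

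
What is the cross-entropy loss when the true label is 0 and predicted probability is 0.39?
L = 0.4943

L = -0·log(0.39) - 1·log(0.61) = -log(0.61) = 0.4943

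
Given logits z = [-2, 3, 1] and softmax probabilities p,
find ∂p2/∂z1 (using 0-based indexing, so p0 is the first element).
∂p2/∂z1 = -0.1038

p = softmax(z) = [0.0059, 0.8756, 0.1185]
p2 = 0.1185, p1 = 0.8756

∂p2/∂z1 = -p2 × p1 = -0.1185 × 0.8756 = -0.1038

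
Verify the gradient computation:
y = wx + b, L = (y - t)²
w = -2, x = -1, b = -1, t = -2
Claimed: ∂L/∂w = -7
Incorrect

y = (-2)(-1) + -1 = 1
∂L/∂y = 2(y - t) = 2(1 - -2) = 6
∂y/∂w = x = -1
∂L/∂w = 6 × -1 = -6

Claimed value: -7
Incorrect: The correct gradient is -6.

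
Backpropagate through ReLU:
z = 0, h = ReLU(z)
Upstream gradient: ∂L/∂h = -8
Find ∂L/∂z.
∂L/∂z = 0

h = ReLU(0) = 0
At z = 0: ∂h/∂z = 0 (by convention)
∂L/∂z = ∂L/∂h · ∂h/∂z = -8 × 0 = 0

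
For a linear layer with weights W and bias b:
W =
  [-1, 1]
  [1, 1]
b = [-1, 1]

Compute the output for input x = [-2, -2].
y = [-1, -3]

Wx = [-1×-2 + 1×-2, 1×-2 + 1×-2]
   = [0, -4]
y = Wx + b = [0 + -1, -4 + 1] = [-1, -3]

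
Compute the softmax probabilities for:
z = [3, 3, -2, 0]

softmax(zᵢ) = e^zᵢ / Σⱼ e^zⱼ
p = [0.4863, 0.4863, 0.0033, 0.0242]

exp(z) = [20.09, 20.09, 0.1353, 1]
Sum = 41.31
p = [0.4863, 0.4863, 0.0033, 0.0242]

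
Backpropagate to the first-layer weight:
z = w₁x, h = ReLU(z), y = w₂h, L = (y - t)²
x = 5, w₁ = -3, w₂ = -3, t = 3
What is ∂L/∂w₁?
∂L/∂w₁ = 0

Forward pass:
z = w₁x = -3×5 = -15
h = ReLU(-15) = 0
y = w₂h = -3×0 = 0

Backward pass:
∂L/∂y = 2(y - t) = 2(0 - 3) = -6
∂y/∂h = w₂ = -3
∂h/∂z = 0 (ReLU derivative)
∂z/∂w₁ = x = 5

∂L/∂w₁ = -6 × -3 × 0 × 5 = 0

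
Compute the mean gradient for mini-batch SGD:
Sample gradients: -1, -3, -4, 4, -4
Average gradient = -1.6

Average = (1/5)(-1 + -3 + -4 + 4 + -4) = -8/5 = -1.6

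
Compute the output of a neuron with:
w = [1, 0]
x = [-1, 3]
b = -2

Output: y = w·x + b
y = -3

y = (1)(-1) + (0)(3) + -2 = -3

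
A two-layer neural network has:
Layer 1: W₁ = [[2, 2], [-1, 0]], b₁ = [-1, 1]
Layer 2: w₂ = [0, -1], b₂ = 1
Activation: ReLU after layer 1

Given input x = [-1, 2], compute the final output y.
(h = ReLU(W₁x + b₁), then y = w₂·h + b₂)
y = -1

Layer 1 pre-activation: z₁ = [1, 2]
After ReLU: h = [1, 2]
Layer 2 output: y = 0×1 + -1×2 + 1 = -1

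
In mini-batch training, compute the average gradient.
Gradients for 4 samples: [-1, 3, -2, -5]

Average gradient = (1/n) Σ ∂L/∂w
Average gradient = -1.25

Average = (1/4)(-1 + 3 + -2 + -5) = -5/4 = -1.25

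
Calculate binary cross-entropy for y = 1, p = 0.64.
L = 0.4463

L = -1·log(0.64) - 0·log(0.36) = -log(0.64) = 0.4463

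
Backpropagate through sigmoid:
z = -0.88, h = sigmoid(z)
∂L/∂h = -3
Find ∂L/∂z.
∂L/∂z = -0.6217

σ(-0.88) = 0.2932
σ'(-0.88) = σ(-0.88)(1 - σ(-0.88)) = 0.2932 × 0.7068 = 0.2072
∂L/∂z = ∂L/∂h · σ'(z) = -3 × 0.2072 = -0.6217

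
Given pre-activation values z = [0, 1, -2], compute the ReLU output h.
h = [0, 1, 0]

ReLU applied element-wise: max(0,0)=0, max(0,1)=1, max(0,-2)=0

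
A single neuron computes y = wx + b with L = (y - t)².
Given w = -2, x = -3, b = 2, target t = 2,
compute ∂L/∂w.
∂L/∂w = -36

y = wx + b = (-2)(-3) + 2 = 8
∂L/∂y = 2(y - t) = 2(8 - 2) = 12
∂y/∂w = x = -3
∂L/∂w = ∂L/∂y · ∂y/∂w = 12 × -3 = -36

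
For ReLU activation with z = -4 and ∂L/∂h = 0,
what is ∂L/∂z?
∂L/∂z = 0

h = ReLU(-4) = 0
Since z < 0: ∂h/∂z = 0
∂L/∂z = ∂L/∂h · ∂h/∂z = 0 × 0 = 0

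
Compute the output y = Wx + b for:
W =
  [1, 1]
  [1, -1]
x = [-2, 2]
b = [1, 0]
y = [1, -4]

Wx = [1×-2 + 1×2, 1×-2 + -1×2]
   = [0, -4]
y = Wx + b = [0 + 1, -4 + 0] = [1, -4]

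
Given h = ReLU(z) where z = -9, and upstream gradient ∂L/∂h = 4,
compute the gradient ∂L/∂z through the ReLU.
∂L/∂z = 0

h = ReLU(-9) = 0
Since z < 0: ∂h/∂z = 0
∂L/∂z = ∂L/∂h · ∂h/∂z = 4 × 0 = 0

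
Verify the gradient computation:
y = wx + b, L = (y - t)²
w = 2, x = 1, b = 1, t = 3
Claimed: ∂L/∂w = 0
Correct

y = (2)(1) + 1 = 3
∂L/∂y = 2(y - t) = 2(3 - 3) = 0
∂y/∂w = x = 1
∂L/∂w = 0 × 1 = 0

Claimed value: 0
Correct: The correct gradient is 0.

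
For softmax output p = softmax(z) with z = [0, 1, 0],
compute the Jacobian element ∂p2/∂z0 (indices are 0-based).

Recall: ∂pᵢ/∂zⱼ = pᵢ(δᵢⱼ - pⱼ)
∂p2/∂z0 = -0.04492

p = softmax(z) = [0.2119, 0.5761, 0.2119]
p2 = 0.2119, p0 = 0.2119

∂p2/∂z0 = -p2 × p0 = -0.2119 × 0.2119 = -0.04492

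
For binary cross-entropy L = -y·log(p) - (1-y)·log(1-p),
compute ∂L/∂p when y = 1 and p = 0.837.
∂L/∂p = -1.195

∂L/∂p = -y/p + (1-y)/(1-p) = -1/0.837 + 0 = -1.195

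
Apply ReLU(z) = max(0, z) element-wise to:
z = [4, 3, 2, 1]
h = [4, 3, 2, 1]

ReLU applied element-wise: max(0,4)=4, max(0,3)=3, max(0,2)=2, max(0,1)=1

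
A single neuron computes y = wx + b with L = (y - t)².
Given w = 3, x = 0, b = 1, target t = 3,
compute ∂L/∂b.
∂L/∂b = -4

y = wx + b = (3)(0) + 1 = 1
∂L/∂y = 2(y - t) = 2(1 - 3) = -4
∂y/∂b = 1
∂L/∂b = ∂L/∂y · ∂y/∂b = -4 × 1 = -4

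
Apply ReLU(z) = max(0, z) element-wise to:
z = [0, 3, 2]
h = [0, 3, 2]

ReLU applied element-wise: max(0,0)=0, max(0,3)=3, max(0,2)=2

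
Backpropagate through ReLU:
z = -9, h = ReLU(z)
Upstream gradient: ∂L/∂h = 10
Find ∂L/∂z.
∂L/∂z = 0

h = ReLU(-9) = 0
Since z < 0: ∂h/∂z = 0
∂L/∂z = ∂L/∂h · ∂h/∂z = 10 × 0 = 0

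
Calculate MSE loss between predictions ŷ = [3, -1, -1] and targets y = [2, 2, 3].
MSE = 8.667

MSE = (1/3)((3-2)² + (-1-2)² + (-1-3)²) = (1/3)(1 + 9 + 16) = 8.667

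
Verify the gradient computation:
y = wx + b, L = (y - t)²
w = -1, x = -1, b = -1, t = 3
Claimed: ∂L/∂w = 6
Correct

y = (-1)(-1) + -1 = 0
∂L/∂y = 2(y - t) = 2(0 - 3) = -6
∂y/∂w = x = -1
∂L/∂w = -6 × -1 = 6

Claimed value: 6
Correct: The correct gradient is 6.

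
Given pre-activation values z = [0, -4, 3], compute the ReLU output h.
h = [0, 0, 3]

ReLU applied element-wise: max(0,0)=0, max(0,-4)=0, max(0,3)=3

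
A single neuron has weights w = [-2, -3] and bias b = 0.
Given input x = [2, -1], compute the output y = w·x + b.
y = -1

y = (-2)(2) + (-3)(-1) + 0 = -1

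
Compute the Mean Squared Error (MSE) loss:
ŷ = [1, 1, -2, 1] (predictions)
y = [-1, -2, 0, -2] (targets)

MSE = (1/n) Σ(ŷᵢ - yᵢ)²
MSE = 6.5

MSE = (1/4)((1--1)² + (1--2)² + (-2-0)² + (1--2)²) = (1/4)(4 + 9 + 4 + 9) = 6.5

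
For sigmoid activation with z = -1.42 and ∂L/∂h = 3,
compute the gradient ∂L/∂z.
∂L/∂z = 0.4703

σ(-1.42) = 0.1947
σ'(-1.42) = σ(-1.42)(1 - σ(-1.42)) = 0.1947 × 0.8053 = 0.1568
∂L/∂z = ∂L/∂h · σ'(z) = 3 × 0.1568 = 0.4703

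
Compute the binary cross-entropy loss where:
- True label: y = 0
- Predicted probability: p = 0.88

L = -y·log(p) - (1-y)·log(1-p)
L = 2.12

L = -0·log(0.88) - 1·log(0.12) = -log(0.12) = 2.12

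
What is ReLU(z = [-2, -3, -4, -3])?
h = [0, 0, 0, 0]

ReLU applied element-wise: max(0,-2)=0, max(0,-3)=0, max(0,-4)=0, max(0,-3)=0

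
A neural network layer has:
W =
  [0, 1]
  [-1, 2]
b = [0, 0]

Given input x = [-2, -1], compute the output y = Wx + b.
y = [-1, 0]

Wx = [0×-2 + 1×-1, -1×-2 + 2×-1]
   = [-1, 0]
y = Wx + b = [-1 + 0, 0 + 0] = [-1, 0]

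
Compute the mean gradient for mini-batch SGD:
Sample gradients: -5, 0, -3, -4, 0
Average gradient = -2.4

Average = (1/5)(-5 + 0 + -3 + -4 + 0) = -12/5 = -2.4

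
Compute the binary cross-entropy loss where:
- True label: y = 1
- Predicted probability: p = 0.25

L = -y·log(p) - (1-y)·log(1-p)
L = 1.386

L = -1·log(0.25) - 0·log(0.75) = -log(0.25) = 1.386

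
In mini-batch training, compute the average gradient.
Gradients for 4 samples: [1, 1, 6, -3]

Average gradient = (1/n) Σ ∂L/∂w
Average gradient = 1.25

Average = (1/4)(1 + 1 + 6 + -3) = 5/4 = 1.25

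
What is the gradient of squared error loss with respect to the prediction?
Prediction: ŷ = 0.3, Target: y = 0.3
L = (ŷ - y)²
∂L/∂ŷ = 0.0

∂L/∂ŷ = 2(ŷ - y) = 2(0.3 - 0.3) = 2(0.0) = 0.0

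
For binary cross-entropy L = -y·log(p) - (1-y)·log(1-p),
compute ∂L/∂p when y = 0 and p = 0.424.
∂L/∂p = 1.736

∂L/∂p = -y/p + (1-y)/(1-p) = 0 + 1/0.576 = 1.736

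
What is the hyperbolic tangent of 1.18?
0.8275

tanh(1.18) = (e^(1.18) - e^(-1.18))/(e^(1.18) + e^(-1.18)) = 0.8275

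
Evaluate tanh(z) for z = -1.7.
-0.9354

tanh(-1.7) = (e^(-1.7) - e^(1.7))/(e^(-1.7) + e^(1.7)) = -0.9354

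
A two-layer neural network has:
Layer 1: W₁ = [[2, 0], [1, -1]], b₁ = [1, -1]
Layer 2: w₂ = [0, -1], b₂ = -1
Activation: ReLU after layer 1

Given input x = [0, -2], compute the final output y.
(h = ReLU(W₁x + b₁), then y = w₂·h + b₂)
y = -2

Layer 1 pre-activation: z₁ = [1, 1]
After ReLU: h = [1, 1]
Layer 2 output: y = 0×1 + -1×1 + -1 = -2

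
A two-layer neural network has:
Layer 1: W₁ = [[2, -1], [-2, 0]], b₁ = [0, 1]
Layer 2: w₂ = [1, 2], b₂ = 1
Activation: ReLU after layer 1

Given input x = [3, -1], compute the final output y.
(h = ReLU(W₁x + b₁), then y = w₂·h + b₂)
y = 8

Layer 1 pre-activation: z₁ = [7, -5]
After ReLU: h = [7, 0]
Layer 2 output: y = 1×7 + 2×0 + 1 = 8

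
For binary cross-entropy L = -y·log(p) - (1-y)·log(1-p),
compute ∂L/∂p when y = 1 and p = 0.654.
∂L/∂p = -1.529

∂L/∂p = -y/p + (1-y)/(1-p) = -1/0.654 + 0 = -1.529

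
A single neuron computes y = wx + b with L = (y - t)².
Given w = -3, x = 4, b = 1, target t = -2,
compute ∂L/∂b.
∂L/∂b = -18

y = wx + b = (-3)(4) + 1 = -11
∂L/∂y = 2(y - t) = 2(-11 - -2) = -18
∂y/∂b = 1
∂L/∂b = ∂L/∂y · ∂y/∂b = -18 × 1 = -18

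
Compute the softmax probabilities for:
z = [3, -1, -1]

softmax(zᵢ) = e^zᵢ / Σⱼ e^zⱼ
p = [0.9647, 0.0177, 0.0177]

exp(z) = [20.09, 0.3679, 0.3679]
Sum = 20.82
p = [0.9647, 0.0177, 0.0177]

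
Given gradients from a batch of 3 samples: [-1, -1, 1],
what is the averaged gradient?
Average gradient = -0.3333

Average = (1/3)(-1 + -1 + 1) = -1/3 = -0.3333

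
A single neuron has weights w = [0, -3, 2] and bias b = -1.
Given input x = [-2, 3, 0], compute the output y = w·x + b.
y = -10

y = (0)(-2) + (-3)(3) + (2)(0) + -1 = -10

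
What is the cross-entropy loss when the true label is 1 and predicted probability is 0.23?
L = 1.47

L = -1·log(0.23) - 0·log(0.77) = -log(0.23) = 1.47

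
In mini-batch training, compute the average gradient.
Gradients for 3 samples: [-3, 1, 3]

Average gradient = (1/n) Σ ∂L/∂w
Average gradient = 0.3333

Average = (1/3)(-3 + 1 + 3) = 1/3 = 0.3333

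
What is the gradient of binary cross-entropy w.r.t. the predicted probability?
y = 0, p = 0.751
∂L/∂p = 4.016

∂L/∂p = -y/p + (1-y)/(1-p) = 0 + 1/0.249 = 4.016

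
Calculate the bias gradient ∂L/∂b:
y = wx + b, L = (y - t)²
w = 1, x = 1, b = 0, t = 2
∂L/∂b = -2

y = wx + b = (1)(1) + 0 = 1
∂L/∂y = 2(y - t) = 2(1 - 2) = -2
∂y/∂b = 1
∂L/∂b = ∂L/∂y · ∂y/∂b = -2 × 1 = -2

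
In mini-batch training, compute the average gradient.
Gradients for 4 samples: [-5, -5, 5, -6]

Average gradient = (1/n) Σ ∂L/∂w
Average gradient = -2.75

Average = (1/4)(-5 + -5 + 5 + -6) = -11/4 = -2.75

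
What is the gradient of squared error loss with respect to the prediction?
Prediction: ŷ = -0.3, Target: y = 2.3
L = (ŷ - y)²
∂L/∂ŷ = -5.2

∂L/∂ŷ = 2(ŷ - y) = 2(-0.3 - 2.3) = 2(-2.6) = -5.2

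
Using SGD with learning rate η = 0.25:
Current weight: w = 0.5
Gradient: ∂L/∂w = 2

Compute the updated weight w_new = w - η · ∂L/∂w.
w_new = 0

w_new = w - η·∂L/∂w = 0.5 - 0.25×(2) = 0.5 - (0.5) = 0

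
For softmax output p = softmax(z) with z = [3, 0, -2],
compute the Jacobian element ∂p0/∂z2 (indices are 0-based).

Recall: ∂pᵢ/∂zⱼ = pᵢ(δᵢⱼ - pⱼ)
∂p0/∂z2 = -0.006036

p = softmax(z) = [0.9465, 0.04712, 0.006377]
p0 = 0.9465, p2 = 0.006377

∂p0/∂z2 = -p0 × p2 = -0.9465 × 0.006377 = -0.006036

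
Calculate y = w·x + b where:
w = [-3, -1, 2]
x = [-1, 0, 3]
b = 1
y = 10

y = (-3)(-1) + (-1)(0) + (2)(3) + 1 = 10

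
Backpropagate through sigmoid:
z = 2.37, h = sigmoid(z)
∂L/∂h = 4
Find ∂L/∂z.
∂L/∂z = 0.3127

σ(2.37) = 0.9145
σ'(2.37) = σ(2.37)(1 - σ(2.37)) = 0.9145 × 0.08549 = 0.07818
∂L/∂z = ∂L/∂h · σ'(z) = 4 × 0.07818 = 0.3127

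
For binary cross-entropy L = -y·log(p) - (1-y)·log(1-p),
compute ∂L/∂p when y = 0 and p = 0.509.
∂L/∂p = 2.037

∂L/∂p = -y/p + (1-y)/(1-p) = 0 + 1/0.491 = 2.037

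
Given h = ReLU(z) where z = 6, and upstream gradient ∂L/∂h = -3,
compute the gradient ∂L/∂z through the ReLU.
∂L/∂z = -3

h = ReLU(6) = 6
Since z > 0: ∂h/∂z = 1
∂L/∂z = ∂L/∂h · ∂h/∂z = -3 × 1 = -3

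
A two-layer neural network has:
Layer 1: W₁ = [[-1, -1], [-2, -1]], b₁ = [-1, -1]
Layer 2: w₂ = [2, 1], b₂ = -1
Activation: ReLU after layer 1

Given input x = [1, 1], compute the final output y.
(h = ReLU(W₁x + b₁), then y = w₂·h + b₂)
y = -1

Layer 1 pre-activation: z₁ = [-3, -4]
After ReLU: h = [0, 0]
Layer 2 output: y = 2×0 + 1×0 + -1 = -1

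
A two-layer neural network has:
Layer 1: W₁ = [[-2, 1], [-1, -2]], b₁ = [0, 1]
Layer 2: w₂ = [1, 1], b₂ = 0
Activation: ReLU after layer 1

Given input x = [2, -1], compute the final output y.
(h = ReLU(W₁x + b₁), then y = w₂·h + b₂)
y = 1

Layer 1 pre-activation: z₁ = [-5, 1]
After ReLU: h = [0, 1]
Layer 2 output: y = 1×0 + 1×1 + 0 = 1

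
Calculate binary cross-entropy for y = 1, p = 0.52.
L = 0.6539

L = -1·log(0.52) - 0·log(0.48) = -log(0.52) = 0.6539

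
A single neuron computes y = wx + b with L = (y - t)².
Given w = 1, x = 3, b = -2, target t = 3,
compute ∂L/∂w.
∂L/∂w = -12

y = wx + b = (1)(3) + -2 = 1
∂L/∂y = 2(y - t) = 2(1 - 3) = -4
∂y/∂w = x = 3
∂L/∂w = ∂L/∂y · ∂y/∂w = -4 × 3 = -12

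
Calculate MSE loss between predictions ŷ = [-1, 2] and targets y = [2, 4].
MSE = 6.5

MSE = (1/2)((-1-2)² + (2-4)²) = (1/2)(9 + 4) = 6.5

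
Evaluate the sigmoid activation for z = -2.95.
0.04974

sigmoid(-2.95) = 1/(1 + e^(2.95)) = 1/(1 + 19.11) = 0.04974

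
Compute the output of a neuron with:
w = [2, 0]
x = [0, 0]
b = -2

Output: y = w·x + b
y = -2

y = (2)(0) + (0)(0) + -2 = -2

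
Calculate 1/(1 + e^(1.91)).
0.129

sigmoid(-1.91) = 1/(1 + e^(1.91)) = 1/(1 + 6.753) = 0.129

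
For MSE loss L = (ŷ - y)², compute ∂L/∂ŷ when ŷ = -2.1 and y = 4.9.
∂L/∂ŷ = -14.0

∂L/∂ŷ = 2(ŷ - y) = 2(-2.1 - 4.9) = 2(-7.0) = -14.0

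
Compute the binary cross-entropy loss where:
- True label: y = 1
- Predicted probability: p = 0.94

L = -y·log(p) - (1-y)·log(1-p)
L = 0.06188

L = -1·log(0.94) - 0·log(0.06) = -log(0.94) = 0.06188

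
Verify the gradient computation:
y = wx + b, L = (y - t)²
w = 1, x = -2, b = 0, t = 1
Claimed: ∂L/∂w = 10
Incorrect

y = (1)(-2) + 0 = -2
∂L/∂y = 2(y - t) = 2(-2 - 1) = -6
∂y/∂w = x = -2
∂L/∂w = -6 × -2 = 12

Claimed value: 10
Incorrect: The correct gradient is 12.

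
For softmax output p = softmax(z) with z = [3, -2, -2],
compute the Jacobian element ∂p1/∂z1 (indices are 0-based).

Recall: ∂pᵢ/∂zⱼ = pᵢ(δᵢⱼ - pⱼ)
∂p1/∂z1 = 0.006604

p = softmax(z) = [0.9867, 0.006648, 0.006648]
p1 = 0.006648

∂p1/∂z1 = p1(1 - p1) = 0.006648 × (1 - 0.006648) = 0.006604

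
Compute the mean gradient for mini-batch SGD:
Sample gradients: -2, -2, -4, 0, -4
Average gradient = -2.4

Average = (1/5)(-2 + -2 + -4 + 0 + -4) = -12/5 = -2.4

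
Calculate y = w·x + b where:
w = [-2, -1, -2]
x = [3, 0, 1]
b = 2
y = -6

y = (-2)(3) + (-1)(0) + (-2)(1) + 2 = -6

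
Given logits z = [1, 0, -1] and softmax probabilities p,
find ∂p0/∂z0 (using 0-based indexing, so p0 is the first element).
∂p0/∂z0 = 0.2227

p = softmax(z) = [0.6652, 0.2447, 0.09003]
p0 = 0.6652

∂p0/∂z0 = p0(1 - p0) = 0.6652 × (1 - 0.6652) = 0.2227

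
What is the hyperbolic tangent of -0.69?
-0.598

tanh(-0.69) = (e^(-0.69) - e^(0.69))/(e^(-0.69) + e^(0.69)) = -0.598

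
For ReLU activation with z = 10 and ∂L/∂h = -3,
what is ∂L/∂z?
∂L/∂z = -3

h = ReLU(10) = 10
Since z > 0: ∂h/∂z = 1
∂L/∂z = ∂L/∂h · ∂h/∂z = -3 × 1 = -3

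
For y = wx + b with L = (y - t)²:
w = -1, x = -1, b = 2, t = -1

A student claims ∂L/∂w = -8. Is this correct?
Correct

y = (-1)(-1) + 2 = 3
∂L/∂y = 2(y - t) = 2(3 - -1) = 8
∂y/∂w = x = -1
∂L/∂w = 8 × -1 = -8

Claimed value: -8
Correct: The correct gradient is -8.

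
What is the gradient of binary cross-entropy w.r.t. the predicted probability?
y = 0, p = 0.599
∂L/∂p = 2.494

∂L/∂p = -y/p + (1-y)/(1-p) = 0 + 1/0.401 = 2.494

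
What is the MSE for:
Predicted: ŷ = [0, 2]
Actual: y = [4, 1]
MSE = 8.5

MSE = (1/2)((0-4)² + (2-1)²) = (1/2)(16 + 1) = 8.5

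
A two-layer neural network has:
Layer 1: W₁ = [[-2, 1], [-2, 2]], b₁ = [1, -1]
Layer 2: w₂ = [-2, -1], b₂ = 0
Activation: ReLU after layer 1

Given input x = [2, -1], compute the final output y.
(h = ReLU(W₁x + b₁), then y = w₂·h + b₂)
y = 0

Layer 1 pre-activation: z₁ = [-4, -7]
After ReLU: h = [0, 0]
Layer 2 output: y = -2×0 + -1×0 + 0 = 0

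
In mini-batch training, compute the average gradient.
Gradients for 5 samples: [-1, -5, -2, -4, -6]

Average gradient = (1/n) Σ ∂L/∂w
Average gradient = -3.6

Average = (1/5)(-1 + -5 + -2 + -4 + -6) = -18/5 = -3.6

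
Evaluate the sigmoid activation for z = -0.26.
0.4354

sigmoid(-0.26) = 1/(1 + e^(0.26)) = 1/(1 + 1.297) = 0.4354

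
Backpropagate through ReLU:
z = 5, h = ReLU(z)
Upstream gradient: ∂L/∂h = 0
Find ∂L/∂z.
∂L/∂z = 0

h = ReLU(5) = 5
Since z > 0: ∂h/∂z = 1
∂L/∂z = ∂L/∂h · ∂h/∂z = 0 × 1 = 0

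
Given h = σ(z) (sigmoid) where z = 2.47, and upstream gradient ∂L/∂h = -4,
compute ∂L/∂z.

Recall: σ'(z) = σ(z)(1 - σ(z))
∂L/∂z = -0.2876

σ(2.47) = 0.922
σ'(2.47) = σ(2.47)(1 - σ(2.47)) = 0.922 × 0.07799 = 0.07191
∂L/∂z = ∂L/∂h · σ'(z) = -4 × 0.07191 = -0.2876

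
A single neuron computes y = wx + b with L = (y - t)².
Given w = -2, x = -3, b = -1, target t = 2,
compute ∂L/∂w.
∂L/∂w = -18

y = wx + b = (-2)(-3) + -1 = 5
∂L/∂y = 2(y - t) = 2(5 - 2) = 6
∂y/∂w = x = -3
∂L/∂w = ∂L/∂y · ∂y/∂w = 6 × -3 = -18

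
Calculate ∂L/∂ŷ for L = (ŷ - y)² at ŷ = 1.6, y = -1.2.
∂L/∂ŷ = 5.6

∂L/∂ŷ = 2(ŷ - y) = 2(1.6 - -1.2) = 2(2.8) = 5.6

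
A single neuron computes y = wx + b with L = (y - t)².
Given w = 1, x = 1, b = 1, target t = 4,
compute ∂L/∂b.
∂L/∂b = -4

y = wx + b = (1)(1) + 1 = 2
∂L/∂y = 2(y - t) = 2(2 - 4) = -4
∂y/∂b = 1
∂L/∂b = ∂L/∂y · ∂y/∂b = -4 × 1 = -4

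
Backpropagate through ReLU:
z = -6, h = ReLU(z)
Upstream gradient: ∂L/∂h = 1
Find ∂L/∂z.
∂L/∂z = 0

h = ReLU(-6) = 0
Since z < 0: ∂h/∂z = 0
∂L/∂z = ∂L/∂h · ∂h/∂z = 1 × 0 = 0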